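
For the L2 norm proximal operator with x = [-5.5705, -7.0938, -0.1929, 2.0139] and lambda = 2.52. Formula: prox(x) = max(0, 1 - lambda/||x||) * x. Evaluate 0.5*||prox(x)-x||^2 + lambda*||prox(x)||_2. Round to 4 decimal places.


Step 1: Compute ||x||.
||x|| = 9.2437
Step 2: Compute scaling factor.
scale = max(0, 1 - 2.52/9.2437) = 0.7274
Step 3: prox(x) = [-4.0519, -5.1599, -0.1403, 1.4649]
||prox(x)|| = 6.7237
Step 4: Proximal objective.
0.5*||prox-x||^2 = 3.1752
lambda*||prox|| = 16.9437
Total = 20.1189


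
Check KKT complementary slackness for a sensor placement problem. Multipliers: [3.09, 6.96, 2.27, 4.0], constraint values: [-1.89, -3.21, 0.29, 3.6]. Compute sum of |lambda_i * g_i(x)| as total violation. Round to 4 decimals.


KKT complementary slackness check:
lambda_1 * g_1 = 3.09 * -1.89 = -5.8401
lambda_2 * g_2 = 6.96 * -3.21 = -22.3416
lambda_3 * g_3 = 2.27 * 0.29 = 0.6583
lambda_4 * g_4 = 4.0 * 3.6 = 14.4
Total violation = 5.8401 + 22.3416 + 0.6583 + 14.4 = 43.24


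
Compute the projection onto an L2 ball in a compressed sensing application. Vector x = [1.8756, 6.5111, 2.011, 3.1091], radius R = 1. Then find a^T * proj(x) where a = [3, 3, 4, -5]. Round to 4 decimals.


Step 1: Compute ||x|| (intermediates to 6 decimals).
||x|| = sqrt(1.8756^2 + 6.5111^2 + 2.011^2 + 3.1091^2) = 7.721588
Step 2: Project.
Since ||x|| > R, scale = R/||x|| = 1/7.721588 = 0.129507, proj(x) = scale * x
proj(x) = [0.242903, 0.843233, 0.260439, 0.40265]
Step 3: Dot product.
a^T * proj(x) = 3*0.242903 + 3*0.843233 + 4*0.260439 - 5*0.40265 = 2.2869


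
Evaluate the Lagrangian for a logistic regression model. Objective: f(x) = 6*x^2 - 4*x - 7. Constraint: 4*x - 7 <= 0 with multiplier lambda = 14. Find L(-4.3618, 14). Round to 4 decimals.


Step 1: Evaluate f(x).
f(-4.3618) = 6*(-4.3618)^2 - 4*(-4.3618) - 7 = 124.599
Step 2: Evaluate g(x).
g(-4.3618) = 4*-4.3618 - 7 = -24.4472
Step 3: Compute Lagrangian.
L = 124.599 + 14*-24.4472 = -217.6618


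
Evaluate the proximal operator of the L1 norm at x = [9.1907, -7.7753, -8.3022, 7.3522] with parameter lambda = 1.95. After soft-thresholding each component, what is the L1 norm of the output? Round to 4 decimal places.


Soft-thresholding with lambda = 1.95:
prox(9.1907) = sign(9.1907)*max(|9.1907| - 1.95, 0) = 7.2407
prox(-7.7753) = sign(-7.7753)*max(|-7.7753| - 1.95, 0) = -5.8253
prox(-8.3022) = sign(-8.3022)*max(|-8.3022| - 1.95, 0) = -6.3522
prox(7.3522) = sign(7.3522)*max(|7.3522| - 1.95, 0) = 5.4022
prox(x) = [7.2407, -5.8253, -6.3522, 5.4022]
||prox(x)||_1 = 7.2407 + 5.8253 + 6.3522 + 5.4022 = 24.8204


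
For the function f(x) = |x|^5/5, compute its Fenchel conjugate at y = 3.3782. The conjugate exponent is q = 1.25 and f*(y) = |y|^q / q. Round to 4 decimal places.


The conjugate exponent q satisfies 1/p + 1/q = 1.
p = 5, so q = 5/(5 - 1) = 1.25
|y|^q = 3.3782^1.25 = 4.5799
f*(3.3782) = 4.5799 / 1.25 = 3.6639


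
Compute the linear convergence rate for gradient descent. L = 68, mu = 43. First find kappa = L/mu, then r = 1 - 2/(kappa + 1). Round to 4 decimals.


Step 1: Compute the condition number.
kappa = L/mu = 68/43 = 1.5814
Step 2: Compute the convergence rate.
r = 1 - 2/(kappa + 1) = 1 - 2*mu/(L + mu) = (L - mu)/(L + mu) = 25/111 = 0.2252


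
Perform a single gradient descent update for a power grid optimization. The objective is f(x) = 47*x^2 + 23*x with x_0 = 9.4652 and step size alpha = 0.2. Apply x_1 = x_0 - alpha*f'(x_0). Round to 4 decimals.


We compute the gradient at x_0 and apply the update.
f'(x) = 94*x + 23
f'(9.4652) = 94*9.4652 + 23 = 912.7288
x_1 = 9.4652 - 0.2*912.7288 = -173.0806


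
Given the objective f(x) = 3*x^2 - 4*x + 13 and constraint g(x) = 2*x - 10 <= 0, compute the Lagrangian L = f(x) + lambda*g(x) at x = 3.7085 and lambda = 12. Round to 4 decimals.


Step 1: Evaluate f(x).
f(3.7085) = 3*3.7085^2 - 4*3.7085 + 13 = 39.4249
Step 2: Evaluate g(x).
g(3.7085) = 2*3.7085 - 10 = -2.583
Step 3: Compute Lagrangian.
L = 39.4249 + 12*-2.583 = 8.4289


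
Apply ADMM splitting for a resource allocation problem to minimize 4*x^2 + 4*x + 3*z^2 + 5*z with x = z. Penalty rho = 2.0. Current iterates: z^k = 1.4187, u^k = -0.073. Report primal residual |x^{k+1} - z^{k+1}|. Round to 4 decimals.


ADMM iteration with rho = 2.0, z^k = 1.4187, u^k = -0.073
Step 1: x-update.
Minimize 4*x^2 + 4*x + (2.0/2)*(x - 1.4187 - 0.073)^2
FOC: (2*4 + 2.0)*x = -4 + 2.0*(1.4187 + 0.073)
x^{k+1} = -0.1017
Step 2: z-update.
Minimize 3*z^2 + 5*z + (2.0/2)*(-0.1017 - z - 0.073)^2
FOC: (2*3 + 2.0)*z = -5 + 2.0*(-0.1017 - 0.073)
z^{k+1} = -0.6687
Step 3: u-update.
u^{k+1} = -0.073 - 0.1017 + 0.6687 = 0.494
Step 4: Primal residual = |-0.1017 + 0.6687| = 0.567


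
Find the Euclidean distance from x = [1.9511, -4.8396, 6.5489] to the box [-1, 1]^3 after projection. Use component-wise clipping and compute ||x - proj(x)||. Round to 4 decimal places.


Project each component onto [-1, 1].
clip(1.9511) = 1.0, clip(-4.8396) = -1.0, clip(6.5489) = 1.0
Projection = [1.0, -1.0, 1.0]
Squared diffs: [0.9046, 14.7425, 30.7903]
Distance = sqrt(46.4374) = 6.8145


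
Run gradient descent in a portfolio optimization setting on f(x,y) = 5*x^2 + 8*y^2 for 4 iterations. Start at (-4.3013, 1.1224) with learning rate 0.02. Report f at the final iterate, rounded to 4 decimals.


Gradient descent on f(x,y) = 5*x^2 + 8*y^2.
Starting point: (-4.3013, 1.1224), alpha = 0.02
Step 1: grad_x = 2*5*-4.3013 = -43.013, grad_y = 2*8*1.1224 = 17.9584
  x_1 = -4.3013 - 0.02*-43.013 = -3.441
  y_1 = 1.1224 - 0.02*17.9584 = 0.7632
Step 2: grad_x = 2*5*-3.441 = -34.4104, grad_y = 2*8*0.7632 = 12.2117
  x_2 = -3.441 - 0.02*-34.4104 = -2.7528
  y_2 = 0.7632 - 0.02*12.2117 = 0.519
Step 3: grad_x = 2*5*-2.7528 = -27.5283, grad_y = 2*8*0.519 = 8.304
  x_3 = -2.7528 - 0.02*-27.5283 = -2.2023
  y_3 = 0.519 - 0.02*8.304 = 0.3529
Step 4: grad_x = 2*5*-2.2023 = -22.0227, grad_y = 2*8*0.3529 = 5.6467
  x_4 = -2.2023 - 0.02*-22.0227 = -1.7618
  y_4 = 0.3529 - 0.02*5.6467 = 0.24
f(-1.7618, 0.24) = 5*(-1.7618)^2 + 8*0.24^2 = 15.9807


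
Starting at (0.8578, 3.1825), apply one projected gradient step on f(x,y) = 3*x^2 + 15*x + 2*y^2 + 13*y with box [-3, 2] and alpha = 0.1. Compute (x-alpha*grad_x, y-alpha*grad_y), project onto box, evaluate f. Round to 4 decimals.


Step 1: Compute gradient at (0.8578, 3.1825).
grad_x = 2*3*0.8578 + 15 = 20.1468
grad_y = 2*2*3.1825 + 13 = 25.73
Step 2: Gradient step.
x_raw = 0.8578 - 0.1*20.1468 = -1.1569
y_raw = 3.1825 - 0.1*25.73 = 0.6095
Step 3: Project onto [-3, 2].
x_proj = clip(-1.1569) = -1.1569
y_proj = clip(0.6095) = 0.6095
Step 4: Evaluate f.
f(-1.1569, 0.6095) = -4.6716


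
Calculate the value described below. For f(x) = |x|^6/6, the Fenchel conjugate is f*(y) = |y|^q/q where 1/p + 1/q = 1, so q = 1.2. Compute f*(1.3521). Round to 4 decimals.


The conjugate exponent q satisfies 1/p + 1/q = 1.
p = 6, so q = 6/(6 - 1) = 1.2
|y|^q = 1.3521^1.2 = 1.4362
f*(1.3521) = 1.4362 / 1.2 = 1.1968


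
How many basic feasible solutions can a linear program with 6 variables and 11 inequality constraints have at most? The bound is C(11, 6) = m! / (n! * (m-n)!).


Each vertex corresponds to some choice of n active constraints out of m, so the number of vertices is at most C(m, n) = m! / (n!(m-n)!).
m = 11, n = 6
Numerator: 11 * 10 * 9 * 8 * 7 * 6
Denominator: 6! = 720
C(11, 6) = 462


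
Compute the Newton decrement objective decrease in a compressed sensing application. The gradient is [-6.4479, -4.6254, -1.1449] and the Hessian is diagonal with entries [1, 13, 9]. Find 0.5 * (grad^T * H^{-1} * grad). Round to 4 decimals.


Step 1: H is diagonal, so H^(-1) * g = [-6.4479, -0.3558, -0.1272].
Step 2: g^T H^(-1) g = sum_i g_i^2 / H_ii
  = (-6.4479)^2/1 + (-4.6254)^2/13 + (-1.1449)^2/9
  = 41.5754 + 1.6457 + 0.1456 = 43.3668
Step 3: Objective decrease = 0.5 * g^T H^(-1) g = 21.6834


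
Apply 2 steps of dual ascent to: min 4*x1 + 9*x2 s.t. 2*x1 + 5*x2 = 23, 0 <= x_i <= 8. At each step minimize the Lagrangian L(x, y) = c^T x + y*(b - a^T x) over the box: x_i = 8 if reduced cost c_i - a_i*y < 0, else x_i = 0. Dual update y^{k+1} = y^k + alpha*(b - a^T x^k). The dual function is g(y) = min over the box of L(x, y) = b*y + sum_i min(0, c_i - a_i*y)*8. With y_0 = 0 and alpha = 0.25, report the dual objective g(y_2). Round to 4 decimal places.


Dual ascent for LP: min 4*x1 + 9*x2, 2*x1 + 5*x2 = 23, 0 <= x_i <= 8
Step 1: y^k = 0.0, reduced costs: (4.0, 9.0)
  x^k = (0.0, 0.0), subgradient = b - a^T x = 23.0
  y^{k+1} = 0.0 + 0.25*23.0 = 5.75
Step 2: y^k = 5.75, reduced costs: (-7.5, -19.75)
  x^k = (8.0, 8.0), subgradient = b - a^T x = -33.0
  y^{k+1} = 5.75 + 0.25*-33.0 = -2.5
Dual objective at y_2 = -2.5: reduced costs (9.0, 21.5), box minimizer x = (0.0, 0.0)
g(y_2) = b*y + (c1 - a1*y)*x1 + (c2 - a2*y)*x2 = 23*(-2.5) + 9.0*0.0 + 21.5*0.0 = -57.5 + 0.0 + 0.0 = -57.5


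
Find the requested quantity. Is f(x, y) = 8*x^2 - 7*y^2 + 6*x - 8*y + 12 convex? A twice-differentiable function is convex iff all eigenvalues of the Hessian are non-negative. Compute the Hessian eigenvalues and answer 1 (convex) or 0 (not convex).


The Hessian of f(x,y) = 8*x^2 - 7*y^2 + 6*x - 8*y + 12 is:
H = [[16, 0], [0, -14]]
Trace = 16 - 14 = 2
Determinant = 16*-14 - (0)^2 = -224
Discriminant = (2)^2 - 4*-224 = 900.0
Eigenvalues: lambda_1 = -14.0, lambda_2 = 16.0
The function is not convex.

0


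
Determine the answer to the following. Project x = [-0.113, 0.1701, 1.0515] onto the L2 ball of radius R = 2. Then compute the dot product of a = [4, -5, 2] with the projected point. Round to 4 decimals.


Step 1: Compute ||x|| (intermediates to 6 decimals).
||x|| = sqrt((-0.113)^2 + 0.1701^2 + 1.0515^2) = 1.071147
Step 2: Project.
Since ||x|| <= R, proj = x (no scaling needed).
proj(x) = [-0.113, 0.1701, 1.0515]
Step 3: Dot product.
a^T * proj(x) = 4*(-0.113) - 5*0.1701 + 2*1.0515 = 0.8005


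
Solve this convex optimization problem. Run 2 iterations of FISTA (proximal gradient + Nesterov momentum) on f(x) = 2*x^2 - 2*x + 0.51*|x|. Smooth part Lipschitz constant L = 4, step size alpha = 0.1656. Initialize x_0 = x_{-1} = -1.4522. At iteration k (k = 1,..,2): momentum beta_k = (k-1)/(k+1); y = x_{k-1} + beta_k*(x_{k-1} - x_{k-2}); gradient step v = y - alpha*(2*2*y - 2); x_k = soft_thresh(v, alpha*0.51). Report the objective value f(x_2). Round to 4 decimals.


FISTA on f(x) = 2*x^2 - 2*x + 0.51*|x|
L = 4, alpha = 0.1656
Iteration 1: beta = 0.0, y = -1.4522 + 0.0*(-1.4522 + 1.4522) = -1.4522
  grad(y) = -7.8088, v = y - alpha*grad = -0.1591
  prox(v) = soft_thresh(-0.1591, 0.0845) = -0.0746
Iteration 2: beta = 0.3333, y = -0.0746 + 0.3333*(-0.0746 + 1.4522) = 0.3846
  grad(y) = -0.4616, v = y - alpha*grad = 0.461
  prox(v) = soft_thresh(0.461, 0.0845) = 0.3766
f(x_2) = 2*0.3766^2 - 2*0.3766 + 0.51*|0.3766| = -0.2775


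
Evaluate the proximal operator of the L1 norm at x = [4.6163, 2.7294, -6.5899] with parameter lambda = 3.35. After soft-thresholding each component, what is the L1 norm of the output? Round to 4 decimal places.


Soft-thresholding with lambda = 3.35:
prox(4.6163) = sign(4.6163)*max(|4.6163| - 3.35, 0) = 1.2663
prox(2.7294) = sign(2.7294)*max(|2.7294| - 3.35, 0) = 0.0
prox(-6.5899) = sign(-6.5899)*max(|-6.5899| - 3.35, 0) = -3.2399
prox(x) = [1.2663, 0.0, -3.2399]
||prox(x)||_1 = 1.2663 + 0.0 + 3.2399 = 4.5062


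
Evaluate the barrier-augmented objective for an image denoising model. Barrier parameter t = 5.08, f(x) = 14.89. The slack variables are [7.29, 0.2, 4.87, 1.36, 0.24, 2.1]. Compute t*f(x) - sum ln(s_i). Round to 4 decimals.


Step 1: Compute log-barrier.
ln values: [1.9865, -1.6094, 1.5831, 0.3075, -1.4271, 0.7419]
phi = -(1.9865 - 1.6094 + 1.5831 + 0.3075 - 1.4271 + 0.7419) = -1.5825
Step 2: Compute augmented objective.
t*f(x) = 5.08*14.89 = 75.6412
Total = 75.6412 - 1.5825 = 74.0587


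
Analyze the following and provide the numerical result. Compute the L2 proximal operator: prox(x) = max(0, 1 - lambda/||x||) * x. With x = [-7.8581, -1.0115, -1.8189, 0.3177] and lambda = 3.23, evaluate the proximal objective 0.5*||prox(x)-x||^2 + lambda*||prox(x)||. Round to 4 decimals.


Step 1: Compute ||x||.
||x|| = 8.1352
Step 2: Compute scaling factor.
scale = max(0, 1 - 3.23/8.1352) = 0.603
Step 3: prox(x) = [-4.7381, -0.6099, -1.0967, 0.1916]
||prox(x)|| = 4.9052
Step 4: Proximal objective.
0.5*||prox-x||^2 = 5.2165
lambda*||prox|| = 15.8438
Total = 21.0604


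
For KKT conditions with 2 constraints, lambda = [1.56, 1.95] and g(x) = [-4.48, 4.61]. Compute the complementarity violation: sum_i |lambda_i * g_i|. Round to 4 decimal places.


KKT complementary slackness check:
lambda_1 * g_1 = 1.56 * -4.48 = -6.9888
lambda_2 * g_2 = 1.95 * 4.61 = 8.9895
Total violation = 6.9888 + 8.9895 = 15.9783


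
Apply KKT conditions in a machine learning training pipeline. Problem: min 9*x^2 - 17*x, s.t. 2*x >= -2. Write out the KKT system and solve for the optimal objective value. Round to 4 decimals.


Step 1: Try lambda = 0 (constraint inactive).
Stationarity: 2*9*x - 17 = 0
x* = 17/(2*9) = 17/18 = 0.9444 (rounded; the exact value 17/18 is used below)
Check constraint: 2*0.9444 = 1.8888 >= -2 -- satisfied.
Step 2: Compute optimal value.
f(x*) = 9*(17/18)^2 - 17*(17/18) = -8.0278


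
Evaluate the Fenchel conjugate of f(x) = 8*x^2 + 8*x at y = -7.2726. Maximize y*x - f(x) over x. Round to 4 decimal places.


f*(y) = sup_x {y*x - a*x^2 - b*x} = sup_x {(y-b)*x - a*x^2}
FOC: (y - b) - 2a*x = 0 => x* = (y - b)/(2a)
x* = (-7.2726 - 8)/(2*8) = -0.9545
f*(-7.2726) = (y-b)^2/(4a) = (-7.2726 - 8)^2/(4*8)
= 233.2523/32 = 7.2891


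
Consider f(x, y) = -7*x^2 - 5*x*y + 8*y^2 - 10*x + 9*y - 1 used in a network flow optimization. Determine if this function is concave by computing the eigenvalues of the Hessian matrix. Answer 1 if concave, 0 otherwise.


The Hessian of f(x,y) = -7*x^2 - 5*x*y + 8*y^2 - 10*x + 9*y - 1 is:
H = [[-14, -5], [-5, 16]]
Trace = -14 + 16 = 2
Determinant = -14*16 - (-5)^2 = -249
Discriminant = (2)^2 - 4*-249 = 1000.0
Eigenvalues: lambda_1 = -14.8114, lambda_2 = 16.8114
The function is not concave.

0


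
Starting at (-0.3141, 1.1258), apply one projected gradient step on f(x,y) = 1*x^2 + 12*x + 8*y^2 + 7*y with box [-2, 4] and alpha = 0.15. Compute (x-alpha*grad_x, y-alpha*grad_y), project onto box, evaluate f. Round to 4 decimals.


Step 1: Compute gradient at (-0.3141, 1.1258).
grad_x = 2*1*-0.3141 + 12 = 11.3718
grad_y = 2*8*1.1258 + 7 = 25.0128
Step 2: Gradient step.
x_raw = -0.3141 - 0.15*11.3718 = -2.0199
y_raw = 1.1258 - 0.15*25.0128 = -2.6261
Step 3: Project onto [-2, 4].
x_proj = clip(-2.0199) = -2.0
y_proj = clip(-2.6261) = -2.0
Step 4: Evaluate f.
f(-2.0, -2.0) = -2.0


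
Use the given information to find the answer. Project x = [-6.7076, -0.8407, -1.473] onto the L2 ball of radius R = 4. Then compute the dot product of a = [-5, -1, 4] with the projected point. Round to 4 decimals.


Step 1: Compute ||x|| (intermediates to 6 decimals).
||x|| = sqrt((-6.7076)^2 + (-0.8407)^2 + (-1.473)^2) = 6.9187
Step 2: Project.
Since ||x|| > R, scale = R/||x|| = 4/6.9187 = 0.578143, proj(x) = scale * x
proj(x) = [-3.877952, -0.486045, -0.851605]
Step 3: Dot product.
a^T * proj(x) = -5*(-3.877952) - 1*(-0.486045) + 4*(-0.851605) = 16.4694


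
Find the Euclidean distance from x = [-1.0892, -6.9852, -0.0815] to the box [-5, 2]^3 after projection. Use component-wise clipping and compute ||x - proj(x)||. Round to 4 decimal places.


Project each component onto [-5, 2].
clip(-1.0892) = -1.0892, clip(-6.9852) = -5.0, clip(-0.0815) = -0.0815
Projection = [-1.0892, -5.0, -0.0815]
Squared diffs: [0.0, 3.941, 0.0]
Distance = sqrt(3.941) = 1.9852


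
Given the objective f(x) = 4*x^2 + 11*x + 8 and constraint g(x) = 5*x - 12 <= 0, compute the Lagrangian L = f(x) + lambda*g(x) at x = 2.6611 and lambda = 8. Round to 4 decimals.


Step 1: Evaluate f(x).
f(2.6611) = 4*2.6611^2 + 11*2.6611 + 8 = 65.5979
Step 2: Evaluate g(x).
g(2.6611) = 5*2.6611 - 12 = 1.3055
Step 3: Compute Lagrangian.
L = 65.5979 + 8*1.3055 = 76.0419


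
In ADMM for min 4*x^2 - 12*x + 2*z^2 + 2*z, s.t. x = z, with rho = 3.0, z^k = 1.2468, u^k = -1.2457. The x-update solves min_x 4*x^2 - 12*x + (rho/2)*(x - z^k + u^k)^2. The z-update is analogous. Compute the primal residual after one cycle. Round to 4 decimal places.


ADMM iteration with rho = 3.0, z^k = 1.2468, u^k = -1.2457
Step 1: x-update.
Minimize 4*x^2 - 12*x + (3.0/2)*(x - 1.2468 - 1.2457)^2
FOC: (2*4 + 3.0)*x = 12 + 3.0*(1.2468 + 1.2457)
x^{k+1} = 1.7707
Step 2: z-update.
Minimize 2*z^2 + 2*z + (3.0/2)*(1.7707 - z - 1.2457)^2
FOC: (2*2 + 3.0)*z = -2 + 3.0*(1.7707 - 1.2457)
z^{k+1} = -0.0607
Step 3: u-update.
u^{k+1} = -1.2457 + 1.7707 + 0.0607 = 0.5857
Step 4: Primal residual = |1.7707 + 0.0607| = 1.8314


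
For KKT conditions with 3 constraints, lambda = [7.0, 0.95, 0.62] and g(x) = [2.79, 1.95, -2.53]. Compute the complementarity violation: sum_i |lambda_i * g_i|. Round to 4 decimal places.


KKT complementary slackness check:
lambda_1 * g_1 = 7.0 * 2.79 = 19.53
lambda_2 * g_2 = 0.95 * 1.95 = 1.8525
lambda_3 * g_3 = 0.62 * -2.53 = -1.5686
Total violation = 19.53 + 1.8525 + 1.5686 = 22.9511


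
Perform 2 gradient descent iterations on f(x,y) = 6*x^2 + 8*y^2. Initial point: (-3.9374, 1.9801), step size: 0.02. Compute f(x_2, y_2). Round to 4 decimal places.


Gradient descent on f(x,y) = 6*x^2 + 8*y^2.
Starting point: (-3.9374, 1.9801), alpha = 0.02
Step 1: grad_x = 2*6*-3.9374 = -47.2488, grad_y = 2*8*1.9801 = 31.6816
  x_1 = -3.9374 - 0.02*-47.2488 = -2.9924
  y_1 = 1.9801 - 0.02*31.6816 = 1.3465
Step 2: grad_x = 2*6*-2.9924 = -35.9091, grad_y = 2*8*1.3465 = 21.5435
  x_2 = -2.9924 - 0.02*-35.9091 = -2.2742
  y_2 = 1.3465 - 0.02*21.5435 = 0.9156
f(-2.2742, 0.9156) = 6*(-2.2742)^2 + 8*0.9156^2 = 37.7396


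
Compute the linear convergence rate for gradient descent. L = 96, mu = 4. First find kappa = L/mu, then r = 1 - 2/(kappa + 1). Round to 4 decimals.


Step 1: Compute the condition number.
kappa = L/mu = 96/4 = 24.0
Step 2: Compute the convergence rate.
r = 1 - 2/(kappa + 1) = 1 - 2*mu/(L + mu) = (L - mu)/(L + mu) = 92/100 = 0.92


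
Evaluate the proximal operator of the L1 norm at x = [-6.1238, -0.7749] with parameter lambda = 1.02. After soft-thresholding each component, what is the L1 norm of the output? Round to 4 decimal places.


Soft-thresholding with lambda = 1.02:
prox(-6.1238) = sign(-6.1238)*max(|-6.1238| - 1.02, 0) = -5.1038
prox(-0.7749) = sign(-0.7749)*max(|-0.7749| - 1.02, 0) = 0.0
prox(x) = [-5.1038, 0.0]
||prox(x)||_1 = 5.1038 + 0.0 = 5.1038


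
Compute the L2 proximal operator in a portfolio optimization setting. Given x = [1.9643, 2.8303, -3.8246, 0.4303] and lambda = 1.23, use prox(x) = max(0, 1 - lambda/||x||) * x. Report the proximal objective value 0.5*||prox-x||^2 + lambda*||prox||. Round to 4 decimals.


Step 1: Compute ||x||.
||x|| = 5.1654
Step 2: Compute scaling factor.
scale = max(0, 1 - 1.23/5.1654) = 0.7619
Step 3: prox(x) = [1.4966, 2.1563, -2.9139, 0.3278]
||prox(x)|| = 3.9354
Step 4: Proximal objective.
0.5*||prox-x||^2 = 0.7565
lambda*||prox|| = 4.8405
Total = 5.597


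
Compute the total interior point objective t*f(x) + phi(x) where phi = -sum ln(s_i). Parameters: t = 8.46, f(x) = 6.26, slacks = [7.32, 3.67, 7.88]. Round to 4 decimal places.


Step 1: Compute log-barrier.
ln values: [1.9906, 1.3002, 2.0643]
phi = -(1.9906 + 1.3002 + 2.0643) = -5.3551
Step 2: Compute augmented objective.
t*f(x) = 8.46*6.26 = 52.9596
Total = 52.9596 - 5.3551 = 47.6045


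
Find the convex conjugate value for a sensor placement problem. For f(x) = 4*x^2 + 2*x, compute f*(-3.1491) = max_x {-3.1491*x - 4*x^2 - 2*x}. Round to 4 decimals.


f*(y) = sup_x {y*x - a*x^2 - b*x} = sup_x {(y-b)*x - a*x^2}
FOC: (y - b) - 2a*x = 0 => x* = (y - b)/(2a)
x* = (-3.1491 - 2)/(2*4) = -0.6436
f*(-3.1491) = (y-b)^2/(4a) = (-3.1491 - 2)^2/(4*4)
= 26.5132/16 = 1.6571


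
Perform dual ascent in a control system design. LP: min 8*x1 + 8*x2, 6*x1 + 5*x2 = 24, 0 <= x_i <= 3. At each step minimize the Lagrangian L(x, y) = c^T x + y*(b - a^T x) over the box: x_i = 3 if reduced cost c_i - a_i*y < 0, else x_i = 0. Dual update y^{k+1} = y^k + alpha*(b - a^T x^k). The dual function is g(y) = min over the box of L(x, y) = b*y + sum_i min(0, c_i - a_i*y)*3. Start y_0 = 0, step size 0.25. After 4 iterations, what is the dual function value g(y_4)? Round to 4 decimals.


Dual ascent for LP: min 8*x1 + 8*x2, 6*x1 + 5*x2 = 24, 0 <= x_i <= 3
Step 1: y^k = 0.0, reduced costs: (8.0, 8.0)
  x^k = (0.0, 0.0), subgradient = b - a^T x = 24.0
  y^{k+1} = 0.0 + 0.25*24.0 = 6.0
Step 2: y^k = 6.0, reduced costs: (-28.0, -22.0)
  x^k = (3.0, 3.0), subgradient = b - a^T x = -9.0
  y^{k+1} = 6.0 + 0.25*-9.0 = 3.75
Step 3: y^k = 3.75, reduced costs: (-14.5, -10.75)
  x^k = (3.0, 3.0), subgradient = b - a^T x = -9.0
  y^{k+1} = 3.75 + 0.25*-9.0 = 1.5
Step 4: y^k = 1.5, reduced costs: (-1.0, 0.5)
  x^k = (3.0, 0.0), subgradient = b - a^T x = 6.0
  y^{k+1} = 1.5 + 0.25*6.0 = 3.0
Dual objective at y_4 = 3.0: reduced costs (-10.0, -7.0), box minimizer x = (3.0, 3.0)
g(y_4) = b*y + (c1 - a1*y)*x1 + (c2 - a2*y)*x2 = 24*3.0 + (-10.0)*3.0 + (-7.0)*3.0 = 72.0 - 30.0 - 21.0 = 21.0


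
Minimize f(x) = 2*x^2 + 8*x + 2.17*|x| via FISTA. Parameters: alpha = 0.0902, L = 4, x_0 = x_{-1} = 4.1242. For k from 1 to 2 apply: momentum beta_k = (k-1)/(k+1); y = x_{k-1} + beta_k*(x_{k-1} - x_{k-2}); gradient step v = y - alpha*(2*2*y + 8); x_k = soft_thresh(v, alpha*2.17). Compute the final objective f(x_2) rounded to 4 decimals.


FISTA on f(x) = 2*x^2 + 8*x + 2.17*|x|
L = 4, alpha = 0.0902
Iteration 1: beta = 0.0, y = 4.1242 + 0.0*(4.1242 - 4.1242) = 4.1242
  grad(y) = 24.4968, v = y - alpha*grad = 1.9146
  prox(v) = soft_thresh(1.9146, 0.1957) = 1.7189
Iteration 2: beta = 0.3333, y = 1.7189 + 0.3333*(1.7189 - 4.1242) = 0.9171
  grad(y) = 11.6683, v = y - alpha*grad = -0.1354
  prox(v) = soft_thresh(-0.1354, 0.1957) = 0.0
f(x_2) = 2*0.0^2 + 8*0.0 + 2.17*|0.0| = 0.0


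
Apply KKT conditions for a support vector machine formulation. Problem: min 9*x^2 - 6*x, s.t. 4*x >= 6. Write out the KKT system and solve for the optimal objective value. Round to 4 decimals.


Step 1: Try lambda = 0 (constraint inactive).
x_unc = 6/(2*9) = 0.3333
Check: 4*0.3333 = 1.3332 < 6 -- violated!
Step 2: Constraint must be active: 4*x = 6
x* = 6/4 = 1.5
lambda = (2*9*1.5 - 6)/4 = 5.25
Step 3: Compute optimal value.
f(x*) = 9*1.5^2 - 6*1.5 = 11.25


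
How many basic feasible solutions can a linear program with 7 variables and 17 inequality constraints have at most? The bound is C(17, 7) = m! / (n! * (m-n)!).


Each vertex corresponds to some choice of n active constraints out of m, so the number of vertices is at most C(m, n) = m! / (n!(m-n)!).
m = 17, n = 7
Numerator: 17 * 16 * 15 * 14 * 13 * 12 * 11
Denominator: 7! = 5040
C(17, 7) = 19448


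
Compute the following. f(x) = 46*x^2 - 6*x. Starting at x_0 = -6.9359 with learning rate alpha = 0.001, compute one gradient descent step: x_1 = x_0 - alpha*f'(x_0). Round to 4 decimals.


We compute the gradient at x_0 and apply the update.
f'(x) = 92*x - 6
f'(-6.9359) = 92*-6.9359 - 6 = -644.1028
x_1 = -6.9359 - 0.001*-644.1028 = -6.2918


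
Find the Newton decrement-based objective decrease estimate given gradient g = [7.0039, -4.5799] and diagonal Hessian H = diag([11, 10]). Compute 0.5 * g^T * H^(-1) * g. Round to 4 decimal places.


Step 1: H is diagonal, so H^(-1) * g = [0.6367, -0.458].
Step 2: g^T H^(-1) g = sum_i g_i^2 / H_ii
  = (7.0039)^2/11 + (-4.5799)^2/10
  = 4.4595 + 2.0975 = 6.5571
Step 3: Objective decrease = 0.5 * g^T H^(-1) g = 3.2785


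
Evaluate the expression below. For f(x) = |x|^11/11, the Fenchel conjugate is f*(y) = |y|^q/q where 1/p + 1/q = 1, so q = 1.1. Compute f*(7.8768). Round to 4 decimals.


The conjugate exponent q satisfies 1/p + 1/q = 1.
p = 11, so q = 11/(11 - 1) = 1.1
|y|^q = 7.8768^1.1 = 9.6824
f*(7.8768) = 9.6824 / 1.1 = 8.8022


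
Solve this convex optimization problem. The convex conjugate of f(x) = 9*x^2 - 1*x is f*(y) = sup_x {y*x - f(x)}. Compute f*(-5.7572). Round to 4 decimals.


f*(y) = sup_x {y*x - a*x^2 - b*x} = sup_x {(y-b)*x - a*x^2}
FOC: (y - b) - 2a*x = 0 => x* = (y - b)/(2a)
x* = (-5.7572 + 1)/(2*9) = -0.2643
f*(-5.7572) = (y-b)^2/(4a) = (-5.7572 + 1)^2/(4*9)
= 22.631/36 = 0.6286


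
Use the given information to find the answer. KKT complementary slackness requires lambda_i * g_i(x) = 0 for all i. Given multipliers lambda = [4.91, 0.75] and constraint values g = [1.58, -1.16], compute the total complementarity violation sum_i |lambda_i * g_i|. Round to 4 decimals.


KKT complementary slackness check:
lambda_1 * g_1 = 4.91 * 1.58 = 7.7578
lambda_2 * g_2 = 0.75 * -1.16 = -0.87
Total violation = 7.7578 + 0.87 = 8.6278


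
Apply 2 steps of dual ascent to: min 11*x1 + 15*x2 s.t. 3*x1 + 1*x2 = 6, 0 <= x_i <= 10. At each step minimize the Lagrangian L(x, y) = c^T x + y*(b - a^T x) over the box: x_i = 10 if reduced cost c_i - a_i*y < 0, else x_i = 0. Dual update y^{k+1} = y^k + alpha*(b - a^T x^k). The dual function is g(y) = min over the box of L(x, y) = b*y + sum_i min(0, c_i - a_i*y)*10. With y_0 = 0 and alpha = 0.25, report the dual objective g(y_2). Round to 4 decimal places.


Dual ascent for LP: min 11*x1 + 15*x2, 3*x1 + 1*x2 = 6, 0 <= x_i <= 10
Step 1: y^k = 0.0, reduced costs: (11.0, 15.0)
  x^k = (0.0, 0.0), subgradient = b - a^T x = 6.0
  y^{k+1} = 0.0 + 0.25*6.0 = 1.5
Step 2: y^k = 1.5, reduced costs: (6.5, 13.5)
  x^k = (0.0, 0.0), subgradient = b - a^T x = 6.0
  y^{k+1} = 1.5 + 0.25*6.0 = 3.0
Dual objective at y_2 = 3.0: reduced costs (2.0, 12.0), box minimizer x = (0.0, 0.0)
g(y_2) = b*y + (c1 - a1*y)*x1 + (c2 - a2*y)*x2 = 6*3.0 + 2.0*0.0 + 12.0*0.0 = 18.0 + 0.0 + 0.0 = 18.0


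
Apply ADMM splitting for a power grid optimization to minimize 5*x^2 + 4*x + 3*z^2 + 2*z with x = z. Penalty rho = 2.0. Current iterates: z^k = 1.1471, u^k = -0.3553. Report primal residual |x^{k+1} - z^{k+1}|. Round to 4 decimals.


ADMM iteration with rho = 2.0, z^k = 1.1471, u^k = -0.3553
Step 1: x-update.
Minimize 5*x^2 + 4*x + (2.0/2)*(x - 1.1471 - 0.3553)^2
FOC: (2*5 + 2.0)*x = -4 + 2.0*(1.1471 + 0.3553)
x^{k+1} = -0.0829
Step 2: z-update.
Minimize 3*z^2 + 2*z + (2.0/2)*(-0.0829 - z - 0.3553)^2
FOC: (2*3 + 2.0)*z = -2 + 2.0*(-0.0829 - 0.3553)
z^{k+1} = -0.3596
Step 3: u-update.
u^{k+1} = -0.3553 - 0.0829 + 0.3596 = -0.0787
Step 4: Primal residual = |-0.0829 + 0.3596| = 0.2766


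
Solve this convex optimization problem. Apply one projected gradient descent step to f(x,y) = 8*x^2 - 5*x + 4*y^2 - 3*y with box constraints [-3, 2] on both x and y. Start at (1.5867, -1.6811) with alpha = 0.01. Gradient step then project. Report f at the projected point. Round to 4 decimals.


Step 1: Compute gradient at (1.5867, -1.6811).
grad_x = 2*8*1.5867 - 5 = 20.3872
grad_y = 2*4*-1.6811 - 3 = -16.4488
Step 2: Gradient step.
x_raw = 1.5867 - 0.01*20.3872 = 1.3828
y_raw = -1.6811 - 0.01*-16.4488 = -1.5166
Step 3: Project onto [-3, 2].
x_proj = clip(1.3828) = 1.3828
y_proj = clip(-1.5166) = -1.5166
Step 4: Evaluate f.
f(1.3828, -1.5166) = 22.1339


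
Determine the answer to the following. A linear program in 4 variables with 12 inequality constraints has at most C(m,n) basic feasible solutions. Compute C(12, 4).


Each vertex corresponds to some choice of n active constraints out of m, so the number of vertices is at most C(m, n) = m! / (n!(m-n)!).
m = 12, n = 4
Numerator: 12 * 11 * 10 * 9
Denominator: 4! = 24
C(12, 4) = 495


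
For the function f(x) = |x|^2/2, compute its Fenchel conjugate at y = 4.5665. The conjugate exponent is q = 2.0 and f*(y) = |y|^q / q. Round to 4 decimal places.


The conjugate exponent q satisfies 1/p + 1/q = 1.
p = 2, so q = 2/(2 - 1) = 2.0
|y|^q = 4.5665^2.0 = 20.8529
f*(4.5665) = 20.8529 / 2.0 = 10.4265


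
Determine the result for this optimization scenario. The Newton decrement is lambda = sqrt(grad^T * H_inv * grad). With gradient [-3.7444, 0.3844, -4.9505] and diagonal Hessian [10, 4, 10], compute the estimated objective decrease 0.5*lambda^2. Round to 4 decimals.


Step 1: H is diagonal, so H^(-1) * g = [-0.3744, 0.0961, -0.4951].
Step 2: g^T H^(-1) g = sum_i g_i^2 / H_ii
  = (-3.7444)^2/10 + (0.3844)^2/4 + (-4.9505)^2/10
  = 1.4021 + 0.0369 + 2.4507 = 3.8897
Step 3: Objective decrease = 0.5 * g^T H^(-1) g = 1.9449


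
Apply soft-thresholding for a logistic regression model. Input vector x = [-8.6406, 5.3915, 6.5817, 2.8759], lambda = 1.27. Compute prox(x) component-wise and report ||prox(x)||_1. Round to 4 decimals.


Soft-thresholding with lambda = 1.27:
prox(-8.6406) = sign(-8.6406)*max(|-8.6406| - 1.27, 0) = -7.3706
prox(5.3915) = sign(5.3915)*max(|5.3915| - 1.27, 0) = 4.1215
prox(6.5817) = sign(6.5817)*max(|6.5817| - 1.27, 0) = 5.3117
prox(2.8759) = sign(2.8759)*max(|2.8759| - 1.27, 0) = 1.6059
prox(x) = [-7.3706, 4.1215, 5.3117, 1.6059]
||prox(x)||_1 = 7.3706 + 4.1215 + 5.3117 + 1.6059 = 18.4097


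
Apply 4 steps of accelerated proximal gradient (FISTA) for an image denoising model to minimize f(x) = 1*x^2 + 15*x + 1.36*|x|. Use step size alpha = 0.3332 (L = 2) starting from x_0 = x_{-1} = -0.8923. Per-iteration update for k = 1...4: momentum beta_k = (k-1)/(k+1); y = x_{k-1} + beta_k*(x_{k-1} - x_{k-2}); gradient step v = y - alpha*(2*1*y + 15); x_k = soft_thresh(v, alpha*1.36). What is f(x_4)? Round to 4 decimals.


FISTA on f(x) = 1*x^2 + 15*x + 1.36*|x|
L = 2, alpha = 0.3332
Iteration 1: beta = 0.0, y = -0.8923 + 0.0*(-0.8923 + 0.8923) = -0.8923
  grad(y) = 13.2154, v = y - alpha*grad = -5.2957
  prox(v) = soft_thresh(-5.2957, 0.4532) = -4.8425
Iteration 2: beta = 0.3333, y = -4.8425 + 0.3333*(-4.8425 + 0.8923) = -6.1593
  grad(y) = 2.6815, v = y - alpha*grad = -7.0527
  prox(v) = soft_thresh(-7.0527, 0.4532) = -6.5996
Iteration 3: beta = 0.5, y = -6.5996 + 0.5*(-6.5996 + 4.8425) = -7.4781
  grad(y) = 0.0438, v = y - alpha*grad = -7.4927
  prox(v) = soft_thresh(-7.4927, 0.4532) = -7.0395
Iteration 4: beta = 0.6, y = -7.0395 + 0.6*(-7.0395 + 6.5996) = -7.3035
  grad(y) = 0.393, v = y - alpha*grad = -7.4345
  prox(v) = soft_thresh(-7.4345, 0.4532) = -6.9813
f(x_4) = 1*(-6.9813)^2 + 15*(-6.9813) + 1.36*|-6.9813| = -46.4864


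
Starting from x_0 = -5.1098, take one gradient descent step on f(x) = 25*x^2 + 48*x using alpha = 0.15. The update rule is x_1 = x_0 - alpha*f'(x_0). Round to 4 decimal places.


We compute the gradient at x_0 and apply the update.
f'(x) = 50*x + 48
f'(-5.1098) = 50*-5.1098 + 48 = -207.49
x_1 = -5.1098 - 0.15*-207.49 = 26.0137


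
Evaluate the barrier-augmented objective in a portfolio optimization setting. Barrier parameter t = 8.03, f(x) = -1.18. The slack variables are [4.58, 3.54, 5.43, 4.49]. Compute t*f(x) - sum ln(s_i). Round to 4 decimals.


Step 1: Compute log-barrier.
ln values: [1.5217, 1.2641, 1.6919, 1.5019]
phi = -(1.5217 + 1.2641 + 1.6919 + 1.5019) = -5.9796
Step 2: Compute augmented objective.
t*f(x) = 8.03*-1.18 = -9.4754
Total = -9.4754 - 5.9796 = -15.455


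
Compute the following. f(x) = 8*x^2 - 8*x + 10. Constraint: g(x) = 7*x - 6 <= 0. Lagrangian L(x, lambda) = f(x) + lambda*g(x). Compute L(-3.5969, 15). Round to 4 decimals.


Step 1: Evaluate f(x).
f(-3.5969) = 8*(-3.5969)^2 - 8*(-3.5969) + 10 = 142.2767
Step 2: Evaluate g(x).
g(-3.5969) = 7*-3.5969 - 6 = -31.1783
Step 3: Compute Lagrangian.
L = 142.2767 + 15*-31.1783 = -325.3978


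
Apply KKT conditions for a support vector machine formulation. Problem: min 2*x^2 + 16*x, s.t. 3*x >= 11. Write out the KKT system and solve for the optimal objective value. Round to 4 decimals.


Step 1: Try lambda = 0 (constraint inactive).
x_unc = -16/(2*2) = -4.0
Check: 3*-4.0 = -12.0 < 11 -- violated!
Step 2: Constraint must be active: 3*x = 11
x* = 11/3 = 3.6667 (rounded; the exact value 11/3 is used below)
lambda = (2*2*(11/3) + 16)/3 = 10.2222
Step 3: Compute optimal value.
f(x*) = 2*(11/3)^2 + 16*(11/3) = 85.5556


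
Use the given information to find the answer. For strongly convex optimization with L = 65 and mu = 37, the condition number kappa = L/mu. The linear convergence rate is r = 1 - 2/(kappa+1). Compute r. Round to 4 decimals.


Step 1: Compute the condition number.
kappa = L/mu = 65/37 = 1.7568
Step 2: Compute the convergence rate.
r = 1 - 2/(kappa + 1) = 1 - 2*mu/(L + mu) = (L - mu)/(L + mu) = 28/102 = 0.2745


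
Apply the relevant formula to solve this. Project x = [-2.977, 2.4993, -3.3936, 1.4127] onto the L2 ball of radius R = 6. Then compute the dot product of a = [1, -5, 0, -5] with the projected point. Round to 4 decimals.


Step 1: Compute ||x|| (intermediates to 6 decimals).
||x|| = sqrt((-2.977)^2 + 2.4993^2 + (-3.3936)^2 + 1.4127^2) = 5.349885
Step 2: Project.
Since ||x|| <= R, proj = x (no scaling needed).
proj(x) = [-2.977, 2.4993, -3.3936, 1.4127]
Step 3: Dot product.
a^T * proj(x) = 1*(-2.977) - 5*2.4993 + 0*(-3.3936) - 5*1.4127 = -22.537


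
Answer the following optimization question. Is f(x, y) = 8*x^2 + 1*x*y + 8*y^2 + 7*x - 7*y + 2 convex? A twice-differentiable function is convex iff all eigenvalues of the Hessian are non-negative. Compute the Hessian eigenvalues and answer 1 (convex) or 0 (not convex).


The Hessian of f(x,y) = 8*x^2 + 1*x*y + 8*y^2 + 7*x - 7*y + 2 is:
H = [[16, 1], [1, 16]]
Trace = 16 + 16 = 32
Determinant = 16*16 - (1)^2 = 255
Discriminant = (32)^2 - 4*255 = 4.0
Eigenvalues: lambda_1 = 15.0, lambda_2 = 17.0
The function is convex.

1


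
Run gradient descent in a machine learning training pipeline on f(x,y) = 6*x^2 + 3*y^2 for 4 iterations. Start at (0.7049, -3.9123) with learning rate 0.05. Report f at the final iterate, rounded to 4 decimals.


Gradient descent on f(x,y) = 6*x^2 + 3*y^2.
Starting point: (0.7049, -3.9123), alpha = 0.05
Step 1: grad_x = 2*6*0.7049 = 8.4588, grad_y = 2*3*-3.9123 = -23.4738
  x_1 = 0.7049 - 0.05*8.4588 = 0.282
  y_1 = -3.9123 - 0.05*-23.4738 = -2.7386
Step 2: grad_x = 2*6*0.282 = 3.3835, grad_y = 2*3*-2.7386 = -16.4317
  x_2 = 0.282 - 0.05*3.3835 = 0.1128
  y_2 = -2.7386 - 0.05*-16.4317 = -1.917
Step 3: grad_x = 2*6*0.1128 = 1.3534, grad_y = 2*3*-1.917 = -11.5022
  x_3 = 0.1128 - 0.05*1.3534 = 0.0451
  y_3 = -1.917 - 0.05*-11.5022 = -1.3419
Step 4: grad_x = 2*6*0.0451 = 0.5414, grad_y = 2*3*-1.3419 = -8.0515
  x_4 = 0.0451 - 0.05*0.5414 = 0.018
  y_4 = -1.3419 - 0.05*-8.0515 = -0.9393
f(0.018, -0.9393) = 6*0.018^2 + 3*(-0.9393)^2 = 2.6491


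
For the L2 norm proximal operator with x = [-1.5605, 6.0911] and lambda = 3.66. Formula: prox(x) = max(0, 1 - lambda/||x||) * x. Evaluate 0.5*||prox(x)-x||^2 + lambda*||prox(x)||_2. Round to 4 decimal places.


Step 1: Compute ||x||.
||x|| = 6.2878
Step 2: Compute scaling factor.
scale = max(0, 1 - 3.66/6.2878) = 0.4179
Step 3: prox(x) = [-0.6522, 2.5456]
||prox(x)|| = 2.6278
Step 4: Proximal objective.
0.5*||prox-x||^2 = 6.6978
lambda*||prox|| = 9.6177
Total = 16.3156


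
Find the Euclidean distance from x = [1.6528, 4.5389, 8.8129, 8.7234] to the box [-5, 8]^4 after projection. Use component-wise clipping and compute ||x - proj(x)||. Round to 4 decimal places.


Project each component onto [-5, 8].
clip(1.6528) = 1.6528, clip(4.5389) = 4.5389, clip(8.8129) = 8.0, clip(8.7234) = 8.0
Projection = [1.6528, 4.5389, 8.0, 8.0]
Squared diffs: [0.0, 0.0, 0.6608, 0.5233]
Distance = sqrt(1.1841) = 1.0882


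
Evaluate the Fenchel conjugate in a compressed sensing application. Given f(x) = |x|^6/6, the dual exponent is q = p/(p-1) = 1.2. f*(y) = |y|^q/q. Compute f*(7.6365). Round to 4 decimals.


The conjugate exponent q satisfies 1/p + 1/q = 1.
p = 6, so q = 6/(6 - 1) = 1.2
|y|^q = 7.6365^1.2 = 11.4676
f*(7.6365) = 11.4676 / 1.2 = 9.5563


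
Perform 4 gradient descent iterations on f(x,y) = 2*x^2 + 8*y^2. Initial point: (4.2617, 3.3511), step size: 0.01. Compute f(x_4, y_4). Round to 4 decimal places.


Gradient descent on f(x,y) = 2*x^2 + 8*y^2.
Starting point: (4.2617, 3.3511), alpha = 0.01
Step 1: grad_x = 2*2*4.2617 = 17.0468, grad_y = 2*8*3.3511 = 53.6176
  x_1 = 4.2617 - 0.01*17.0468 = 4.0912
  y_1 = 3.3511 - 0.01*53.6176 = 2.8149
Step 2: grad_x = 2*2*4.0912 = 16.3649, grad_y = 2*8*2.8149 = 45.0388
  x_2 = 4.0912 - 0.01*16.3649 = 3.9276
  y_2 = 2.8149 - 0.01*45.0388 = 2.3645
Step 3: grad_x = 2*2*3.9276 = 15.7103, grad_y = 2*8*2.3645 = 37.8326
  x_3 = 3.9276 - 0.01*15.7103 = 3.7705
  y_3 = 2.3645 - 0.01*37.8326 = 1.9862
Step 4: grad_x = 2*2*3.7705 = 15.0819, grad_y = 2*8*1.9862 = 31.7794
  x_4 = 3.7705 - 0.01*15.0819 = 3.6197
  y_4 = 1.9862 - 0.01*31.7794 = 1.6684
f(3.6197, 1.6684) = 2*3.6197^2 + 8*1.6684^2 = 48.4728


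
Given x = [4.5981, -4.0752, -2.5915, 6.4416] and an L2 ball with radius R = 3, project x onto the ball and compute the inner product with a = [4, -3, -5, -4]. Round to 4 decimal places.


Step 1: Compute ||x|| (intermediates to 6 decimals).
||x|| = sqrt(4.5981^2 + (-4.0752)^2 + (-2.5915)^2 + 6.4416^2) = 9.271454
Step 2: Project.
Since ||x|| > R, scale = R/||x|| = 3/9.271454 = 0.323574, proj(x) = scale * x
proj(x) = [1.487826, -1.318629, -0.838542, 2.084334]
Step 3: Dot product.
a^T * proj(x) = 4*1.487826 - 3*(-1.318629) - 5*(-0.838542) - 4*2.084334 = 5.7626


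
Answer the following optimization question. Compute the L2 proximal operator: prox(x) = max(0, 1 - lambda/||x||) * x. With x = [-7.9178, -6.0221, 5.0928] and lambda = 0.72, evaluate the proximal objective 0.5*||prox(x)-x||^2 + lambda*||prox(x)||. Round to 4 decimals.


Step 1: Compute ||x||.
||x|| = 11.1756
Step 2: Compute scaling factor.
scale = max(0, 1 - 0.72/11.1756) = 0.9356
Step 3: prox(x) = [-7.4077, -5.6341, 4.7647]
||prox(x)|| = 10.4556
Step 4: Proximal objective.
0.5*||prox-x||^2 = 0.2592
lambda*||prox|| = 7.528
Total = 7.7872


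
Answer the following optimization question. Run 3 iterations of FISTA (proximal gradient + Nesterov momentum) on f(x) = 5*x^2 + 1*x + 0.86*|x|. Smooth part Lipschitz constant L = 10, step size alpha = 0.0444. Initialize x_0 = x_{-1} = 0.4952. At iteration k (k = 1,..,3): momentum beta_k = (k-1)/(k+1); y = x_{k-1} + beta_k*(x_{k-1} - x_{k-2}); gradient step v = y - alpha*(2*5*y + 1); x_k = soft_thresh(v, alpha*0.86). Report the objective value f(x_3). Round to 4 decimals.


FISTA on f(x) = 5*x^2 + 1*x + 0.86*|x|
L = 10, alpha = 0.0444
Iteration 1: beta = 0.0, y = 0.4952 + 0.0*(0.4952 - 0.4952) = 0.4952
  grad(y) = 5.952, v = y - alpha*grad = 0.2309
  prox(v) = soft_thresh(0.2309, 0.0382) = 0.1927
Iteration 2: beta = 0.3333, y = 0.1927 + 0.3333*(0.1927 - 0.4952) = 0.0919
  grad(y) = 1.9193, v = y - alpha*grad = 0.0067
  prox(v) = soft_thresh(0.0067, 0.0382) = 0.0
Iteration 3: beta = 0.5, y = 0.0 + 0.5*(0.0 - 0.1927) = -0.0964
  grad(y) = 0.0363, v = y - alpha*grad = -0.098
  prox(v) = soft_thresh(-0.098, 0.0382) = -0.0598
f(x_3) = 5*(-0.0598)^2 + 1*(-0.0598) + 0.86*|-0.0598| = 0.0095


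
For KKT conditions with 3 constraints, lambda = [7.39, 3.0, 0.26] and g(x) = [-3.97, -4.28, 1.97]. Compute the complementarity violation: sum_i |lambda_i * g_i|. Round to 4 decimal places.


KKT complementary slackness check:
lambda_1 * g_1 = 7.39 * -3.97 = -29.3383
lambda_2 * g_2 = 3.0 * -4.28 = -12.84
lambda_3 * g_3 = 0.26 * 1.97 = 0.5122
Total violation = 29.3383 + 12.84 + 0.5122 = 42.6905


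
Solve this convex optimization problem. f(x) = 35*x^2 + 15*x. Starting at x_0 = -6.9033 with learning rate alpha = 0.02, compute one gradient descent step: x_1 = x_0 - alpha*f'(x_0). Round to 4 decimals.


We compute the gradient at x_0 and apply the update.
f'(x) = 70*x + 15
f'(-6.9033) = 70*-6.9033 + 15 = -468.231
x_1 = -6.9033 - 0.02*-468.231 = 2.4613


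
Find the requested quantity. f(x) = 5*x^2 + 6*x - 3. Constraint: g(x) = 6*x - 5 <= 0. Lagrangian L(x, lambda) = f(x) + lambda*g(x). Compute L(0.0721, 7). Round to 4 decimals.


Step 1: Evaluate f(x).
f(0.0721) = 5*0.0721^2 + 6*0.0721 - 3 = -2.5414
Step 2: Evaluate g(x).
g(0.0721) = 6*0.0721 - 5 = -4.5674
Step 3: Compute Lagrangian.
L = -2.5414 + 7*-4.5674 = -34.5132


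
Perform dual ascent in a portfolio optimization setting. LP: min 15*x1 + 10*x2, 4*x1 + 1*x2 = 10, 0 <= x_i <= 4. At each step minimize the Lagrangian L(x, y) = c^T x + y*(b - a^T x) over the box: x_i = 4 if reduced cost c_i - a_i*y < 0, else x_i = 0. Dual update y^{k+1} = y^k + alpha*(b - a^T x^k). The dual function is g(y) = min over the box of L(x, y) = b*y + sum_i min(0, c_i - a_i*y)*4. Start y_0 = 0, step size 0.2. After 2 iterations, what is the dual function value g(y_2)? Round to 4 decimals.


Dual ascent for LP: min 15*x1 + 10*x2, 4*x1 + 1*x2 = 10, 0 <= x_i <= 4
Step 1: y^k = 0.0, reduced costs: (15.0, 10.0)
  x^k = (0.0, 0.0), subgradient = b - a^T x = 10.0
  y^{k+1} = 0.0 + 0.2*10.0 = 2.0
Step 2: y^k = 2.0, reduced costs: (7.0, 8.0)
  x^k = (0.0, 0.0), subgradient = b - a^T x = 10.0
  y^{k+1} = 2.0 + 0.2*10.0 = 4.0
Dual objective at y_2 = 4.0: reduced costs (-1.0, 6.0), box minimizer x = (4.0, 0.0)
g(y_2) = b*y + (c1 - a1*y)*x1 + (c2 - a2*y)*x2 = 10*4.0 + (-1.0)*4.0 + 6.0*0.0 = 40.0 - 4.0 + 0.0 = 36.0
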